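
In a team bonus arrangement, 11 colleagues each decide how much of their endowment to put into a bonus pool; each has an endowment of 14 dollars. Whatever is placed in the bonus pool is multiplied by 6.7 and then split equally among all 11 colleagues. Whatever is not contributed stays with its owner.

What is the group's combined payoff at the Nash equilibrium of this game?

154.00 dollars

Each contributed unit returns 6.7/11 = 0.6091 to its contributor — below 1 — so contributing 0 is dominant for every player. At the Nash equilibrium everyone keeps their 14, and the group total is 11 × 14 = 154.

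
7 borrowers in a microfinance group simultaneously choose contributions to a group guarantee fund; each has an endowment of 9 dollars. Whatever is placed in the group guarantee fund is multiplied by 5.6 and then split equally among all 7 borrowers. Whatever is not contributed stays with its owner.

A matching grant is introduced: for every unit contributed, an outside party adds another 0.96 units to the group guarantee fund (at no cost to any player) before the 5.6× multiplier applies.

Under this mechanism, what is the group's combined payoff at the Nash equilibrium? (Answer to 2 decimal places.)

The effective private return per unit is now 5.6 × 1.96 / 7 = 1.5680 > 1, so every player's dominant strategy flips to full contribution.
At the Nash equilibrium everyone contributes 9. Group total payoff = 5.6 × 1.96 × 63 = 691.49.

691.49 dollars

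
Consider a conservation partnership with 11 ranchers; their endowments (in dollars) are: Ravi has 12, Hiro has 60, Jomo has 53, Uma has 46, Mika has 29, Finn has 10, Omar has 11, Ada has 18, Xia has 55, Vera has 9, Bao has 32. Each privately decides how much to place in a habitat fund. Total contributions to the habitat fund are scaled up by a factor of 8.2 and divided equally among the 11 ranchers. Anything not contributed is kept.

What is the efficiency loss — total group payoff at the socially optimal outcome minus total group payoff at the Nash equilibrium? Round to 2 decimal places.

2412.00 dollars

The private return per contributed unit is 8.2/11 = 0.7455 < 1 for every player regardless of endowment, so the Nash equilibrium is zero contribution and the group total is Σ E_j = 12 + 60 + 53 + 46 + 29 + 10 + 11 + 18 + 55 + 9 + 32 = 335.
Each contributed unit returns 8.200 to the group, so the social optimum is full contribution by everyone: group total = 8.200 × 335 = 2747.00.
Efficiency loss = (8.200 − 1) × 335 = 2412.00.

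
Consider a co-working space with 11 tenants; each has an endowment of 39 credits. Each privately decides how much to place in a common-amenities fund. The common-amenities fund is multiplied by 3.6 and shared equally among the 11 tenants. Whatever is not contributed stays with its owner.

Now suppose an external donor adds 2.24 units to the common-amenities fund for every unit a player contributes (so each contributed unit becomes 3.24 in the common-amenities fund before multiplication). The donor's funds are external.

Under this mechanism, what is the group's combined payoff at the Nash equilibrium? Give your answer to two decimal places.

5003.86 credits

With the mechanism, a contributed unit returns 3.6 × 3.24 / 11 = 1.0604 per unit of net cost to the contributor — now above 1 — so contributing fully is weakly dominant for every player.
At the Nash equilibrium everyone contributes 39. Group total payoff = 3.6 × 3.24 × 429 = 5003.86.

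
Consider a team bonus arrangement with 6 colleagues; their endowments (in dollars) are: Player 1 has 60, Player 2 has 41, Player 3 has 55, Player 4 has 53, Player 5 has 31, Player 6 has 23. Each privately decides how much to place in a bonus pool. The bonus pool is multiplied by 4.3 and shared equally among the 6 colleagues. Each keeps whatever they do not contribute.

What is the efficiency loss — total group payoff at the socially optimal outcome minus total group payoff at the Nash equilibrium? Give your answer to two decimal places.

867.90 dollars

The private return per contributed unit is 4.3/6 = 0.7167 < 1 for every player regardless of endowment, so the Nash equilibrium is zero contribution and the group total is Σ E_j = 60 + 41 + 55 + 53 + 31 + 23 = 263.
Each contributed unit returns 4.300 to the group, so the social optimum is full contribution by everyone: group total = 4.300 × 263 = 1130.90.
Efficiency loss = (4.300 − 1) × 263 = 867.90.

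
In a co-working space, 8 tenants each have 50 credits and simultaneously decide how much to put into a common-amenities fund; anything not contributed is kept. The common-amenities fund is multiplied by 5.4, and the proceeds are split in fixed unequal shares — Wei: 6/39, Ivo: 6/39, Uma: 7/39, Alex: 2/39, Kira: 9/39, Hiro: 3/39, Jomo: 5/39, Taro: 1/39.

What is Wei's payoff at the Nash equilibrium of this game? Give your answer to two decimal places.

Each unit j contributes comes back to j as 5.4 × (j's share), so j prefers to contribute only if that share exceeds 1/5.4 = 0.1852; otherwise keeping the unit dominates.
Kira alone (share 9/39) is above the threshold, contributing 50; the remaining 7 contribute 0. Total contributed: 50.
Wei keeps 50 and receives 5.4 × 50 × 6/39 = 41.54 from the common-amenities fund, for a payoff of 91.54.

91.54 credits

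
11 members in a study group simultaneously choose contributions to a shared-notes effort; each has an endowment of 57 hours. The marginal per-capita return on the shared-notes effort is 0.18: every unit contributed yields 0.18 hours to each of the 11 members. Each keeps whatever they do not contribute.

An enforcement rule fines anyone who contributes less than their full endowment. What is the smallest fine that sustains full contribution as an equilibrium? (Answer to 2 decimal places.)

Given the others contribute fully, the best deviation is to contribute 0 (any partial contribution still incurs the fine and gives up units whose private return 0.18 is below 1).
Deviating from 57 to 0 saves 57 hours but forfeits the deviator's share of the drop in the shared-notes effort: 0.18 × 57 = 10.26.
So the deviation gain is 57 − 10.26 = 46.74, and the fine must be at least 46.74 hours to wipe it out.

46.74 hours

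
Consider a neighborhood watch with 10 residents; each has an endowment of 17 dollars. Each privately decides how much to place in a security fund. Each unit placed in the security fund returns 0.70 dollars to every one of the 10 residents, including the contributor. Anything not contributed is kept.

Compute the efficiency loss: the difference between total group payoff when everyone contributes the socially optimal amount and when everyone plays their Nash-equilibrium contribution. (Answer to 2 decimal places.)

1020.00 dollars

The private return per contributed unit is 0.70 < 1, so contributing 0 is dominant for every player. At the Nash equilibrium everyone keeps their 17, and the group total is 10 × 17 = 170.
Each contributed unit returns 7.000 to the group as a whole (0.70 to each of 10 players), which exceeds 1, so the social optimum is full contribution: group total = 7.000 × 170 = 1190.00.
Efficiency loss = 1190.00 − 170 = 1020.00.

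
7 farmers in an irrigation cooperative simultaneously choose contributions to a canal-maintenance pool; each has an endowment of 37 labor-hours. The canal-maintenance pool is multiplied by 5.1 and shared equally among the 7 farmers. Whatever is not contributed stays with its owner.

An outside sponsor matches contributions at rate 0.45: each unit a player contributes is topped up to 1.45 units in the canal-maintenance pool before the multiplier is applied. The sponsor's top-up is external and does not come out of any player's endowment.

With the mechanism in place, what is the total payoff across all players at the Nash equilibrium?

1915.31 labor-hours

Under the mechanism each unit contributed yields 5.1 × 1.45 / 7 = 1.0564 back to its contributor per unit of net cost, which exceeds 1, making full contribution the dominant choice for everyone.
At the Nash equilibrium everyone contributes 37. Group total payoff = 5.1 × 1.45 × 259 = 1915.31.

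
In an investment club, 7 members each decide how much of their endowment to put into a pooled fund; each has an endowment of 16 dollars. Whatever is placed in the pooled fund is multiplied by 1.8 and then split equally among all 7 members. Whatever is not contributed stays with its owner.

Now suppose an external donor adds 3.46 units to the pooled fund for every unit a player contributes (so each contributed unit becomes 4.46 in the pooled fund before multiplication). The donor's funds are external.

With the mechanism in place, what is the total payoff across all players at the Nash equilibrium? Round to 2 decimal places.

With the mechanism, a contributed unit returns 1.8 × 4.46 / 7 = 1.1469 per unit of net cost to the contributor — now above 1 — so contributing fully is weakly dominant for every player.
So the Nash equilibrium is full contribution by all 7; the group earns 1.8 × 4.46 × 112 = 899.14.

899.14 dollars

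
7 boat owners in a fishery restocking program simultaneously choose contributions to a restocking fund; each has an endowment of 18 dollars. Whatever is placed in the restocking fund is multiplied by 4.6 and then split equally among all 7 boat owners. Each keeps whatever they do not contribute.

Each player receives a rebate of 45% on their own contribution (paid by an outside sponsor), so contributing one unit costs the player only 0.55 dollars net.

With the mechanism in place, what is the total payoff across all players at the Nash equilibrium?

636.30 dollars

Under the mechanism each unit contributed yields (4.6/7) / 0.55 = 1.1948 back to its contributor per unit of net cost, which exceeds 1, making full contribution the dominant choice for everyone.
At the Nash equilibrium everyone contributes 18. Group total payoff = 7 × (18 × 0.45 + 4.6 × 18) = 636.30.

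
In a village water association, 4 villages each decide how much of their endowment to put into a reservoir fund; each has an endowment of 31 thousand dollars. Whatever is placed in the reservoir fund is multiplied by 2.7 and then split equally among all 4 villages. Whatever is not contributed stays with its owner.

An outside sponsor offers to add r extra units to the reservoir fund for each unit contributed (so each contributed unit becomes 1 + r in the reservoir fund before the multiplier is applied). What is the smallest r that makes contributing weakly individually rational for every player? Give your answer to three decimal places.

With matching at rate r, one contributed unit becomes (1 + r) in the reservoir fund and returns 2.7 × (1 + r) / 4 to the contributor.
Setting this equal to 1: 1 + r = 4/2.7 = 1.4815.
So the minimum matching rate is r = 1.4815 − 1 = 0.481.

0.481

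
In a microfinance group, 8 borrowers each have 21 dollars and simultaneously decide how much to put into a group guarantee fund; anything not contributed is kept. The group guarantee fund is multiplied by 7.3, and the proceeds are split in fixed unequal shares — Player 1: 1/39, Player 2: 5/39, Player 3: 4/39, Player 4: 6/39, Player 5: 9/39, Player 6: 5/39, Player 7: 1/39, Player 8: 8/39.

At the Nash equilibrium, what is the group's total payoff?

564.90 dollars

For player j, contributing a unit is worthwhile iff 7.3 × (j's share) ≥ 1, i.e. iff j's share is at least 0.1370.
Player 4, Player 5 and Player 8 are above the threshold, contributing 21 each; the remaining 5 contribute 0. Total contributed: 63.
The group guarantee fund pays out 7.3 × 63 = 459.90 in total (split across the unequal shares, but the aggregate is all that matters for the group sum).
The 5 free-riders keep 21 each, adding 105. Group total = 105 + 459.90 = 564.90.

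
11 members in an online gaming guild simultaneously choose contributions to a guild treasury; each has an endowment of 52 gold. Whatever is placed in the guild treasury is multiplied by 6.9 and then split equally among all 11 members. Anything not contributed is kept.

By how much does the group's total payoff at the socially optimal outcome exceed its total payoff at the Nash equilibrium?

Each contributed unit returns 6.9/11 = 0.6273 to its contributor — below 1 — so contributing 0 is dominant for every player. At the Nash equilibrium everyone keeps their 52, and the group total is 11 × 52 = 572.
Each contributed unit returns 6.900 to the group as a whole (0.6273 to each of 11 players), which exceeds 1, so the social optimum is full contribution: group total = 6.900 × 572 = 3946.80.
Efficiency loss = 3946.80 − 572 = 3374.80.

3374.80 gold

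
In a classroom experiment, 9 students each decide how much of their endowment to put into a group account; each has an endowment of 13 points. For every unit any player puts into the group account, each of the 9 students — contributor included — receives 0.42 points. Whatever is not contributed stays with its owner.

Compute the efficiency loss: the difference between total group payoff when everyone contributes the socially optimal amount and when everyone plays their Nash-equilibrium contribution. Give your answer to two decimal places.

325.26 points

The private return per contributed unit is 0.42 < 1, so contributing 0 is dominant for every player. At the Nash equilibrium everyone keeps their 13, and the group total is 9 × 13 = 117.
Each contributed unit returns 3.780 to the group as a whole (0.42 to each of 9 players), which exceeds 1, so the social optimum is full contribution: group total = 3.780 × 117 = 442.26.
Efficiency loss = 442.26 − 117 = 325.26.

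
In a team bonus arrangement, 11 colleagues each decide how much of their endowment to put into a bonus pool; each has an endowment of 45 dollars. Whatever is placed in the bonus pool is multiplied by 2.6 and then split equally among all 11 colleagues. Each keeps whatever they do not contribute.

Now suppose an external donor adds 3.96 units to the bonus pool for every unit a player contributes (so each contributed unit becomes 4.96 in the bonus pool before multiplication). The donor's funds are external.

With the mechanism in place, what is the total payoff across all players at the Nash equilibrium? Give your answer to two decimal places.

With the mechanism, a contributed unit returns 2.6 × 4.96 / 11 = 1.1724 per unit of net cost to the contributor — now above 1 — so contributing fully is weakly dominant for every player.
At the Nash equilibrium everyone contributes 45. Group total payoff = 2.6 × 4.96 × 495 = 6383.52.

6383.52 dollars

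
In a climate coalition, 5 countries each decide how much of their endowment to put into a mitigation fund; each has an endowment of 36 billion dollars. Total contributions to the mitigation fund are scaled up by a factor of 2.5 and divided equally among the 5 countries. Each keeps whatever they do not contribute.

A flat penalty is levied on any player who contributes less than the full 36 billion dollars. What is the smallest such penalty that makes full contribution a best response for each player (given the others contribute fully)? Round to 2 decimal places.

18.00 billion dollars

Given the others contribute fully, the best deviation is to contribute 0 (any partial contribution still incurs the fine and gives up units whose private return 0.5000 is below 1).
Deviating from 36 to 0 saves 36 billion dollars but forfeits the deviator's share of the drop in the mitigation fund: 2.5/5 × 36 = 18.00.
So the deviation gain is 36 − 18.00 = 18.00, and the fine must be at least 18.00 billion dollars to wipe it out.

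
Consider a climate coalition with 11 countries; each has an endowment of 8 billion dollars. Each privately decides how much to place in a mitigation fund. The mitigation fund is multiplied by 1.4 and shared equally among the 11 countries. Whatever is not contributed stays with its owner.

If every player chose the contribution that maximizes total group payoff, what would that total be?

123.20 billion dollars

Each contributed unit returns 1.400 to the group as a whole (0.1273 to each of 11 players), which exceeds 1, so the social optimum is full contribution: group total = 1.400 × 88 = 123.20.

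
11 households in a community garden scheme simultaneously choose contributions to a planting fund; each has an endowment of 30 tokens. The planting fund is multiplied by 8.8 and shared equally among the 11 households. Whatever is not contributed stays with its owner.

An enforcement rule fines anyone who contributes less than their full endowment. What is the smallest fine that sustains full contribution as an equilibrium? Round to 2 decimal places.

Given the others contribute fully, the best deviation is to contribute 0 (any partial contribution still incurs the fine and gives up units whose private return 0.8000 is below 1).
Deviating from 30 to 0 saves 30 tokens but forfeits the deviator's share of the drop in the planting fund: 8.8/11 × 30 = 24.00.
So the deviation gain is 30 − 24.00 = 6.00, and the fine must be at least 6.00 tokens to wipe it out.

6.00 tokens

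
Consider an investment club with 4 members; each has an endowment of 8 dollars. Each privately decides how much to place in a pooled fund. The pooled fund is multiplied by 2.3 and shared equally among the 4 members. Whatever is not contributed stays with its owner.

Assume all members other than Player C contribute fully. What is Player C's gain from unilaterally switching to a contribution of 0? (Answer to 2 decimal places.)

3.40 dollars

Switching from a contribution of 8 to 0 lets Player C keep an extra 8 dollars, but lowers the pooled fund by 8, which costs Player C their own share of that drop: 2.3/4 × 8 = 4.60.
Net gain = 8 − 4.60 = 3.40. The private return per contributed unit (0.5750) is below 1, so free-riding is indeed the best response regardless of what the others do.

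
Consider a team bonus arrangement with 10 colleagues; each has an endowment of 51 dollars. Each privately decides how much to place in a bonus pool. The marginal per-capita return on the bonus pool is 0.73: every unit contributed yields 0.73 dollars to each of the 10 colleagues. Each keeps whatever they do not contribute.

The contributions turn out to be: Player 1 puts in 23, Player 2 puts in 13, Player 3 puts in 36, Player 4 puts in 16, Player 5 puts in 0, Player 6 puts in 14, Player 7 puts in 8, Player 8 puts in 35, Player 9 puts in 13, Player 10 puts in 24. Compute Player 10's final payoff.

Total contributed: 23 + 13 + 36 + 16 + 0 + 14 + 8 + 35 + 13 + 24 = 182.
Each receives 0.73 × 182 = 132.86 from the bonus pool.
Player 10 keeps 51 − 24 = 27, so Player 10's payoff is 27 + 132.86 = 159.86.

159.86 dollars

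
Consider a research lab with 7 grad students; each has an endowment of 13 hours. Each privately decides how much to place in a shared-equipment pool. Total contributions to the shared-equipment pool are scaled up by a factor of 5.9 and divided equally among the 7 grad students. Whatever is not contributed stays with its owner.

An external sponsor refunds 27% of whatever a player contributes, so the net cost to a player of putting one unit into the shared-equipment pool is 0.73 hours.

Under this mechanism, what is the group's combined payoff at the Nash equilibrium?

With the mechanism, a contributed unit returns (5.9/7) / 0.73 = 1.1546 per unit of net cost to the contributor — now above 1 — so contributing fully is weakly dominant for every player.
At the Nash equilibrium everyone contributes 13. Group total payoff = 7 × (13 × 0.27 + 5.9 × 13) = 561.47.

561.47 hours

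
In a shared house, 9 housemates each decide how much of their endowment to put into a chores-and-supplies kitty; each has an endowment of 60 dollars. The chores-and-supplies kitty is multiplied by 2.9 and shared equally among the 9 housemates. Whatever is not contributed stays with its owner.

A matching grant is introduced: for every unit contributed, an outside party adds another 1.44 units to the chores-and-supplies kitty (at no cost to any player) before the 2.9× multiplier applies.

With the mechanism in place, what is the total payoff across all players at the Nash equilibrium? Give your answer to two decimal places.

540.00 dollars

Even with the mechanism, each unit contributed returns only 2.9 × 2.44 / 9 = 0.7862 per unit of net cost, so contributing nothing is still dominant.
Everyone keeps their endowment and the group total is 9 × 60 = 540.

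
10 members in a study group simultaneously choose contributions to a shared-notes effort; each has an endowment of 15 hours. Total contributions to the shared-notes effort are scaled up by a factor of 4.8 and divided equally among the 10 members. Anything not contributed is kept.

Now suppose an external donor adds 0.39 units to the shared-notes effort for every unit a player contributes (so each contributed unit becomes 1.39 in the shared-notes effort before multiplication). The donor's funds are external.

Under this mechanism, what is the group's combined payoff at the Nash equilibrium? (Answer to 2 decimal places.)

150.00 hours

Even with the mechanism, each unit contributed returns only 4.8 × 1.39 / 10 = 0.6672 per unit of net cost, so contributing nothing is still dominant.
At the Nash equilibrium no one contributes; group total payoff = 10 × 15 = 150.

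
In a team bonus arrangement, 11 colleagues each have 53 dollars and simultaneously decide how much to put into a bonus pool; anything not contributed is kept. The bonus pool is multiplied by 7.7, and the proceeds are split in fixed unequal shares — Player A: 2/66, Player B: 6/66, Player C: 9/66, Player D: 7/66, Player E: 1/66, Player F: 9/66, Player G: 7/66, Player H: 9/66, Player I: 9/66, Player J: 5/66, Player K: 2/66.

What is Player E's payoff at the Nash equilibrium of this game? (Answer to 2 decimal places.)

A player with share s gets back 7.7·s per unit contributed, so full contribution is dominant for anyone with s > 1/7.7 = 0.1299 and zero contribution is dominant for anyone below.
Player C, Player F, Player H and Player I clear that bar, contributing 53 each; the remaining 7 contribute 0. Total contributed: 212.
Player E keeps 53 and receives 7.7 × 212 × 1/66 = 24.73 from the bonus pool, for a payoff of 77.73.

77.73 dollars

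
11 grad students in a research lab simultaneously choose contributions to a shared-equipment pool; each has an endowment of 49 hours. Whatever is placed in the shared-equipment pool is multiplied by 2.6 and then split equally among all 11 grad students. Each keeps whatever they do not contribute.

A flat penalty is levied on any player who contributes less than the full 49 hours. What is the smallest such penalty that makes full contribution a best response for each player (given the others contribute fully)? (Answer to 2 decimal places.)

37.42 hours

Given the others contribute fully, the best deviation is to contribute 0 (any partial contribution still incurs the fine and gives up units whose private return 0.2364 is below 1).
Deviating from 49 to 0 saves 49 hours but forfeits the deviator's share of the drop in the shared-equipment pool: 2.6/11 × 49 = 11.58.
So the deviation gain is 49 − 11.58 = 37.42, and the fine must be at least 37.42 hours to wipe it out.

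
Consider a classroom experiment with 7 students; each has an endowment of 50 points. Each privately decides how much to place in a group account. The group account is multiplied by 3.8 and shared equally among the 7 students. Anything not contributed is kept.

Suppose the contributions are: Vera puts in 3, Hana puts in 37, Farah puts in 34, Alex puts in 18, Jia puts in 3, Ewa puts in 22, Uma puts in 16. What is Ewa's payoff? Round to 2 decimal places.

Total contributed: 3 + 37 + 34 + 18 + 3 + 22 + 16 = 133.
Each receives 3.8 × 133 / 7 = 72.20 from the group account.
Ewa keeps 50 − 22 = 28, so Ewa's payoff is 28 + 72.20 = 100.20.

100.20 points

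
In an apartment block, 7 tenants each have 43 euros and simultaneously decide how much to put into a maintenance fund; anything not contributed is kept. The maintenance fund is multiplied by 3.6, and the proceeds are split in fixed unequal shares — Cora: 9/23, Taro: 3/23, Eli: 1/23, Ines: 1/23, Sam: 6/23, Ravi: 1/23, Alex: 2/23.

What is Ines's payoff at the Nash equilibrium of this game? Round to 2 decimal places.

49.73 euros

Player j's private return per contributed unit is 3.6 × (j's share). Contributing is weakly dominant for j when that share is at least 1/3.6 = 0.2778, and contributing 0 is dominant otherwise.
Cora alone (share 9/23) is above the threshold, contributing 43; the remaining 6 contribute 0. Total contributed: 43.
Ines keeps 43 and receives 3.6 × 43 × 1/23 = 6.73 from the maintenance fund, for a payoff of 49.73.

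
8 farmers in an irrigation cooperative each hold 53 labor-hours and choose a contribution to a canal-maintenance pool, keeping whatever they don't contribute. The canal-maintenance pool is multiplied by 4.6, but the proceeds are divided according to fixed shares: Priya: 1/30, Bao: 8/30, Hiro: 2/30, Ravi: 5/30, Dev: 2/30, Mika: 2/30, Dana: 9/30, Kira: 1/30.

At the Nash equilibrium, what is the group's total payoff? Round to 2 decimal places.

805.60 labor-hours

For player j, contributing a unit is worthwhile iff 4.6 × (j's share) ≥ 1, i.e. iff j's share is at least 0.2174.
The shares above 0.2174 belong to Bao and Dana, contributing 53 each; the remaining 6 contribute 0. Total contributed: 106.
The canal-maintenance pool pays out 4.6 × 106 = 487.60 in total (split across the unequal shares, but the aggregate is all that matters for the group sum).
The 6 free-riders keep 53 each, adding 318. Group total = 318 + 487.60 = 805.60.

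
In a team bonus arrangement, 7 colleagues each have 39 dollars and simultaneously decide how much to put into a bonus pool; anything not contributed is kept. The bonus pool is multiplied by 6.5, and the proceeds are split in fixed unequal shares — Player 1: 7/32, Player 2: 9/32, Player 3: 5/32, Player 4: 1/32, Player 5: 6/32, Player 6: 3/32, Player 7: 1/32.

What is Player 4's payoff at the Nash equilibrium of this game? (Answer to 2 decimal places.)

70.69 dollars

Each unit j contributes comes back to j as 6.5 × (j's share), so j prefers to contribute only if that share exceeds 1/6.5 = 0.1538; otherwise keeping the unit dominates.
Player 1, Player 2, Player 3 and Player 5 clear that bar, contributing 39 each; the remaining 3 contribute 0. Total contributed: 156.
Player 4 keeps 39 and receives 6.5 × 156 × 1/32 = 31.69 from the bonus pool, for a payoff of 70.69.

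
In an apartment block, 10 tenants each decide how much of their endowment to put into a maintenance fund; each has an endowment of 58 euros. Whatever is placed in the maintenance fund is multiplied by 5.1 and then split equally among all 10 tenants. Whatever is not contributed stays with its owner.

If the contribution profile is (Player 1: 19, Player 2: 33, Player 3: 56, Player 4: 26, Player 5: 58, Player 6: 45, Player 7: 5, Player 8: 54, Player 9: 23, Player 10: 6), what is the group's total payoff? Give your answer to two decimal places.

Total contributed: 19 + 33 + 56 + 26 + 58 + 45 + 5 + 54 + 23 + 6 = 325; total kept: 10 × 58 − 325 = 255.
The maintenance fund pays out 5.1 × 325 = 1657.50 in aggregate.
Group total = 255 + 1657.50 = 1912.50.

1912.50 euros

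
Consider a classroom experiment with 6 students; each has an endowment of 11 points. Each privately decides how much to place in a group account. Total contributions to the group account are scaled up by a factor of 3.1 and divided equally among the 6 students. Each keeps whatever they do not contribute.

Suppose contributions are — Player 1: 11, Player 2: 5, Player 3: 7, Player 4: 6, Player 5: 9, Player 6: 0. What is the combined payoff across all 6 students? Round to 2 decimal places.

145.80 points

Total contributed: 11 + 5 + 7 + 6 + 9 + 0 = 38; total kept: 6 × 11 − 38 = 28.
The group account pays out 3.1 × 38 = 117.80 in aggregate.
Group total = 28 + 117.80 = 145.80.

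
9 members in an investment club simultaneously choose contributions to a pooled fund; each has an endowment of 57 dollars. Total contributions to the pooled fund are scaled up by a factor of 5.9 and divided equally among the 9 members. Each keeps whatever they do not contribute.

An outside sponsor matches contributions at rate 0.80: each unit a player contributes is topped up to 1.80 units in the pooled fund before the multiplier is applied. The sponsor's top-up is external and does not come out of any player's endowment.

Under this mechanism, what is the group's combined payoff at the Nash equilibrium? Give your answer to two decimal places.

The effective private return per unit is now 5.9 × 1.80 / 9 = 1.1800 > 1, so every player's dominant strategy flips to full contribution.
So the Nash equilibrium is full contribution by all 9; the group earns 5.9 × 1.80 × 513 = 5448.06.

5448.06 dollars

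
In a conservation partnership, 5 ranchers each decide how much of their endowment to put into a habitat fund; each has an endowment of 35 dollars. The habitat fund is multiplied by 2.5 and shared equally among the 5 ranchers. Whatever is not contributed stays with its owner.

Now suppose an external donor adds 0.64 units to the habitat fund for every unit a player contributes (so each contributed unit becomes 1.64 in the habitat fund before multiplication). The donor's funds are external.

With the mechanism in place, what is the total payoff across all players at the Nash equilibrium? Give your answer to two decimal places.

Even with the mechanism, each unit contributed returns only 2.5 × 1.64 / 5 = 0.8200 per unit of net cost, so contributing nothing is still dominant.
At the Nash equilibrium no one contributes; group total payoff = 5 × 35 = 175.

175.00 dollars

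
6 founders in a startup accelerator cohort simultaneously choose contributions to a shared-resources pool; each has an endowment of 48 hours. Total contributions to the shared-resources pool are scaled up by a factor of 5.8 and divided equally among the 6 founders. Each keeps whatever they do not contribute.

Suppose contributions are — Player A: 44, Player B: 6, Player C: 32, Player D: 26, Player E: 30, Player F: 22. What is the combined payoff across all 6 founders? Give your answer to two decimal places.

Total contributed: 44 + 6 + 32 + 26 + 30 + 22 = 160; total kept: 6 × 48 − 160 = 128.
The shared-resources pool pays out 5.8 × 160 = 928.00 in aggregate.
Group total = 128 + 928.00 = 1056.00.

1056.00 hours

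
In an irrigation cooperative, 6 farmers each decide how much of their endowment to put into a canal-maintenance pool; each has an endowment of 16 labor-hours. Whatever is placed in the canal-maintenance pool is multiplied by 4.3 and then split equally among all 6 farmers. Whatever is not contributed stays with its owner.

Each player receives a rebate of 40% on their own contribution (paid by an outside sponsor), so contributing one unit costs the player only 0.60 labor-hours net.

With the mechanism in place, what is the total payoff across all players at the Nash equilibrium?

With the mechanism, a contributed unit returns (4.3/6) / 0.60 = 1.1944 per unit of net cost to the contributor — now above 1 — so contributing fully is weakly dominant for every player.
At the Nash equilibrium everyone contributes 16. Group total payoff = 6 × (16 × 0.40 + 4.3 × 16) = 451.20.

451.20 labor-hours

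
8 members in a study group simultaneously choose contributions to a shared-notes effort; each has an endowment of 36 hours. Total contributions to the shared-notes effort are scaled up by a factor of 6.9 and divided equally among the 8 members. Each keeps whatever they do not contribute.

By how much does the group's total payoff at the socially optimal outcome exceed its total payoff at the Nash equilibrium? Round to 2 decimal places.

1699.20 hours

Each contributed unit returns 6.9/8 = 0.8625 to its contributor — below 1 — so contributing 0 is dominant for every player. At the Nash equilibrium everyone keeps their 36, and the group total is 8 × 36 = 288.
Each contributed unit returns 6.900 to the group as a whole (0.8625 to each of 8 players), which exceeds 1, so the social optimum is full contribution: group total = 6.900 × 288 = 1987.20.
Efficiency loss = 1987.20 − 288 = 1699.20.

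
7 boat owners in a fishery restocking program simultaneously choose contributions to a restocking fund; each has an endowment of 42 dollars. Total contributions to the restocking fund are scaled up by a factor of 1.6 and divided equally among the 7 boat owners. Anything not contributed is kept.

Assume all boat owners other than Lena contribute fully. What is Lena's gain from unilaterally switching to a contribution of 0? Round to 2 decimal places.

32.40 dollars

Switching from a contribution of 42 to 0 lets Lena keep an extra 42 dollars, but lowers the restocking fund by 42, which costs Lena their own share of that drop: 1.6/7 × 42 = 9.60.
Net gain = 42 − 9.60 = 32.40. The private return per contributed unit (0.2286) is below 1, so free-riding is indeed the best response regardless of what the others do.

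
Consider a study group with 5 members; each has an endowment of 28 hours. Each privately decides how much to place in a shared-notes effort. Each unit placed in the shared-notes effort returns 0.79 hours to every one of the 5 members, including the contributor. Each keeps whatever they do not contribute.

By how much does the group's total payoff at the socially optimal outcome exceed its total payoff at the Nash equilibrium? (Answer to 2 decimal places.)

The private return per contributed unit is 0.79 < 1, so contributing 0 is dominant for every player. At the Nash equilibrium everyone keeps their 28, and the group total is 5 × 28 = 140.
Each contributed unit returns 3.950 to the group as a whole (0.79 to each of 5 players), which exceeds 1, so the social optimum is full contribution: group total = 3.950 × 140 = 553.00.
Efficiency loss = 553.00 − 140 = 413.00.

413.00 hours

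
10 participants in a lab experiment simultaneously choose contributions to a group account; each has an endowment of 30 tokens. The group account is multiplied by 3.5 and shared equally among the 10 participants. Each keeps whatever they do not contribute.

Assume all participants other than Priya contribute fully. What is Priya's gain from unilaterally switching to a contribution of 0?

19.50 tokens

Switching from a contribution of 30 to 0 lets Priya keep an extra 30 tokens, but lowers the group account by 30, which costs Priya their own share of that drop: 3.5/10 × 30 = 10.50.
Net gain = 30 − 10.50 = 19.50. The private return per contributed unit (0.3500) is below 1, so free-riding is indeed the best response regardless of what the others do.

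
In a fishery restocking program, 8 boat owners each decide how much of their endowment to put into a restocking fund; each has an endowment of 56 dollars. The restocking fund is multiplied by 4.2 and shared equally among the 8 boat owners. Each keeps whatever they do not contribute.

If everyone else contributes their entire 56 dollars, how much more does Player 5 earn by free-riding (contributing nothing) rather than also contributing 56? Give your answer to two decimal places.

26.60 dollars

Switching from a contribution of 56 to 0 lets Player 5 keep an extra 56 dollars, but lowers the restocking fund by 56, which costs Player 5 their own share of that drop: 4.2/8 × 56 = 29.40.
Net gain = 56 − 29.40 = 26.60. The private return per contributed unit (0.5250) is below 1, so free-riding is indeed the best response regardless of what the others do.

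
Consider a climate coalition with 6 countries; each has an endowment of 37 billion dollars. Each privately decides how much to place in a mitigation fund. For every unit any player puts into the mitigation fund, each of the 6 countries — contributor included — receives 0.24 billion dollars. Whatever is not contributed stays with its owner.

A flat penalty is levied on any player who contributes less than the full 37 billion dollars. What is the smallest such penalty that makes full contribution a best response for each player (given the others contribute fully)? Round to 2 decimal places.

Given the others contribute fully, the best deviation is to contribute 0 (any partial contribution still incurs the fine and gives up units whose private return 0.24 is below 1).
Deviating from 37 to 0 saves 37 billion dollars but forfeits the deviator's share of the drop in the mitigation fund: 0.24 × 37 = 8.88.
So the deviation gain is 37 − 8.88 = 28.12, and the fine must be at least 28.12 billion dollars to wipe it out.

28.12 billion dollars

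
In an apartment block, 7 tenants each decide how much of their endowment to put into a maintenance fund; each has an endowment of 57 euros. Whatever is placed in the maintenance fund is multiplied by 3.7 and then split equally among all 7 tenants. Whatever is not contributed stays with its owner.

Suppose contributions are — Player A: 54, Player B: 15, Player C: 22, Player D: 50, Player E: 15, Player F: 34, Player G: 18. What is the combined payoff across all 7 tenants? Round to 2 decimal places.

960.60 euros

Total contributed: 54 + 15 + 22 + 50 + 15 + 34 + 18 = 208; total kept: 7 × 57 − 208 = 191.
The maintenance fund pays out 3.7 × 208 = 769.60 in aggregate.
Group total = 191 + 769.60 = 960.60.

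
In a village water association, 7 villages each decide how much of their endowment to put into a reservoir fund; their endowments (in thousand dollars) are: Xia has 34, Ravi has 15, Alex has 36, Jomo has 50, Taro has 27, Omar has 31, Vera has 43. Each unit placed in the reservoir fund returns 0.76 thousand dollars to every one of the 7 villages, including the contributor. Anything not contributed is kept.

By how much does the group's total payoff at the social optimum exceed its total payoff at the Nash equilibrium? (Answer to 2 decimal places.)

The private return per contributed unit is 0.76 < 1 for everyone, so the Nash equilibrium is zero contribution and the group total is Σ E_j = 34 + 15 + 36 + 50 + 27 + 31 + 43 = 236.
Each contributed unit returns 5.320 to the group, so the social optimum is full contribution by everyone: group total = 5.320 × 236 = 1255.52.
Efficiency loss = (5.320 − 1) × 236 = 1019.52.

1019.52 thousand dollars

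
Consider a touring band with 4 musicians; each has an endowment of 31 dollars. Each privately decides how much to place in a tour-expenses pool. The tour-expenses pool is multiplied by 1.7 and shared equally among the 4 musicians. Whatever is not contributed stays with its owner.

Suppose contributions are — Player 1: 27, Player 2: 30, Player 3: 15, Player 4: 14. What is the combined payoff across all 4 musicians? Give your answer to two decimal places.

Total contributed: 27 + 30 + 15 + 14 = 86; total kept: 4 × 31 − 86 = 38.
The tour-expenses pool pays out 1.7 × 86 = 146.20 in aggregate.
Group total = 38 + 146.20 = 184.20.

184.20 dollars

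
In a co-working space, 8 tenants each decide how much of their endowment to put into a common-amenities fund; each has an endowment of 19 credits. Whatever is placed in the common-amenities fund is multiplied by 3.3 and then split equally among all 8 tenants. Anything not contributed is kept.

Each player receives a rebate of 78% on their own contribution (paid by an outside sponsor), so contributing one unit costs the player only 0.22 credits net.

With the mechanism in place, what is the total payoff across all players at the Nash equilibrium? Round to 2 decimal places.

Under the mechanism each unit contributed yields (3.3/8) / 0.22 = 1.8750 back to its contributor per unit of net cost, which exceeds 1, making full contribution the dominant choice for everyone.
So the Nash equilibrium is full contribution by all 8; the group earns 8 × (19 × 0.78 + 3.3 × 19) = 620.16.

620.16 credits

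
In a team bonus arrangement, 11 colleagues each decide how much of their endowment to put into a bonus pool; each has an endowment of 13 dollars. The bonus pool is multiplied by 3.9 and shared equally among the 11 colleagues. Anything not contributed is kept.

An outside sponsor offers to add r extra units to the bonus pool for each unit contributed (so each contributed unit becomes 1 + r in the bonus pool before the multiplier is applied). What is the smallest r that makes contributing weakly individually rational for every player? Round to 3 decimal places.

With matching at rate r, one contributed unit becomes (1 + r) in the bonus pool and returns 3.9 × (1 + r) / 11 to the contributor.
Setting this equal to 1: 1 + r = 11/3.9 = 2.8205.
So the minimum matching rate is r = 2.8205 − 1 = 1.821.

1.821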